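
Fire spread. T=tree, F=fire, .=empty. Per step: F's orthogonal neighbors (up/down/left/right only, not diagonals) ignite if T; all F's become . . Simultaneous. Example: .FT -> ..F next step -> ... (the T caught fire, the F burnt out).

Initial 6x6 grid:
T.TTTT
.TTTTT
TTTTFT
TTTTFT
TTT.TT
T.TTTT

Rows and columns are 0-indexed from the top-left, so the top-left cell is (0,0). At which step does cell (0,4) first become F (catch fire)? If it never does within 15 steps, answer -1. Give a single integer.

Step 1: cell (0,4)='T' (+6 fires, +2 burnt)
Step 2: cell (0,4)='F' (+7 fires, +6 burnt)
  -> target ignites at step 2
Step 3: cell (0,4)='.' (+8 fires, +7 burnt)
Step 4: cell (0,4)='.' (+6 fires, +8 burnt)
Step 5: cell (0,4)='.' (+1 fires, +6 burnt)
Step 6: cell (0,4)='.' (+1 fires, +1 burnt)
Step 7: cell (0,4)='.' (+0 fires, +1 burnt)
  fire out at step 7

2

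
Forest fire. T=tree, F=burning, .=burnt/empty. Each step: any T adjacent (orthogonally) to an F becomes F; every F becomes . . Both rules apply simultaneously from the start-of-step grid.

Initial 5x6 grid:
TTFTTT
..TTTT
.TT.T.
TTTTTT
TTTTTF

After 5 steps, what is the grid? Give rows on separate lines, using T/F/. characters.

Step 1: 5 trees catch fire, 2 burn out
  TF.FTT
  ..FTTT
  .TT.T.
  TTTTTF
  TTTTF.
Step 2: 6 trees catch fire, 5 burn out
  F...FT
  ...FTT
  .TF.T.
  TTTTF.
  TTTF..
Step 3: 7 trees catch fire, 6 burn out
  .....F
  ....FT
  .F..F.
  TTFF..
  TTF...
Step 4: 3 trees catch fire, 7 burn out
  ......
  .....F
  ......
  TF....
  TF....
Step 5: 2 trees catch fire, 3 burn out
  ......
  ......
  ......
  F.....
  F.....

......
......
......
F.....
F.....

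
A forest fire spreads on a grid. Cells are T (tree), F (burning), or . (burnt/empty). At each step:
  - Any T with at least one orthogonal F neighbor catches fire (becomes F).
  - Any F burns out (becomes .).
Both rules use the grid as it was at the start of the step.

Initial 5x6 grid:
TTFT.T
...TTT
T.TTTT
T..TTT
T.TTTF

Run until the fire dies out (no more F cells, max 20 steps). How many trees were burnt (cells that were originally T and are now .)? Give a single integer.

Answer: 17

Derivation:
Step 1: +4 fires, +2 burnt (F count now 4)
Step 2: +5 fires, +4 burnt (F count now 5)
Step 3: +6 fires, +5 burnt (F count now 6)
Step 4: +2 fires, +6 burnt (F count now 2)
Step 5: +0 fires, +2 burnt (F count now 0)
Fire out after step 5
Initially T: 20, now '.': 27
Total burnt (originally-T cells now '.'): 17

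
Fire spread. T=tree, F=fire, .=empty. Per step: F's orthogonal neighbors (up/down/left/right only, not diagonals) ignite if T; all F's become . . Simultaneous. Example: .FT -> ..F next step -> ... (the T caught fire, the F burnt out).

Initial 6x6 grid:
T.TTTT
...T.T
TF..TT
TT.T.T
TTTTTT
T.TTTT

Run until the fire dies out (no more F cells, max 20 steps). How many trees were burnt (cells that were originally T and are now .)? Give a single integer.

Step 1: +2 fires, +1 burnt (F count now 2)
Step 2: +2 fires, +2 burnt (F count now 2)
Step 3: +2 fires, +2 burnt (F count now 2)
Step 4: +3 fires, +2 burnt (F count now 3)
Step 5: +3 fires, +3 burnt (F count now 3)
Step 6: +2 fires, +3 burnt (F count now 2)
Step 7: +2 fires, +2 burnt (F count now 2)
Step 8: +1 fires, +2 burnt (F count now 1)
Step 9: +2 fires, +1 burnt (F count now 2)
Step 10: +1 fires, +2 burnt (F count now 1)
Step 11: +1 fires, +1 burnt (F count now 1)
Step 12: +1 fires, +1 burnt (F count now 1)
Step 13: +2 fires, +1 burnt (F count now 2)
Step 14: +0 fires, +2 burnt (F count now 0)
Fire out after step 14
Initially T: 25, now '.': 35
Total burnt (originally-T cells now '.'): 24

Answer: 24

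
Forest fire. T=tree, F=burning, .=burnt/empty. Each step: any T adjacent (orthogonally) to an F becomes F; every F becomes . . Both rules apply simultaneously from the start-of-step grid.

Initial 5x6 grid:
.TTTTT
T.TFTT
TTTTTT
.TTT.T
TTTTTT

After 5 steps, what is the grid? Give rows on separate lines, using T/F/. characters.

Step 1: 4 trees catch fire, 1 burn out
  .TTFTT
  T.F.FT
  TTTFTT
  .TTT.T
  TTTTTT
Step 2: 6 trees catch fire, 4 burn out
  .TF.FT
  T....F
  TTF.FT
  .TTF.T
  TTTTTT
Step 3: 6 trees catch fire, 6 burn out
  .F...F
  T.....
  TF...F
  .TF..T
  TTTFTT
Step 4: 5 trees catch fire, 6 burn out
  ......
  T.....
  F.....
  .F...F
  TTF.FT
Step 5: 3 trees catch fire, 5 burn out
  ......
  F.....
  ......
  ......
  TF...F

......
F.....
......
......
TF...F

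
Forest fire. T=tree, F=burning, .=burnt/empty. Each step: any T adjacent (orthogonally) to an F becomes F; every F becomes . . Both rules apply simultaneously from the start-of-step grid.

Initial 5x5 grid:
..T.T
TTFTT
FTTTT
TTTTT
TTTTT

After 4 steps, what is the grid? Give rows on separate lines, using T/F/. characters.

Step 1: 7 trees catch fire, 2 burn out
  ..F.T
  FF.FT
  .FFTT
  FTTTT
  TTTTT
Step 2: 5 trees catch fire, 7 burn out
  ....T
  ....F
  ...FT
  .FFTT
  FTTTT
Step 3: 5 trees catch fire, 5 burn out
  ....F
  .....
  ....F
  ...FT
  .FFTT
Step 4: 2 trees catch fire, 5 burn out
  .....
  .....
  .....
  ....F
  ...FT

.....
.....
.....
....F
...FT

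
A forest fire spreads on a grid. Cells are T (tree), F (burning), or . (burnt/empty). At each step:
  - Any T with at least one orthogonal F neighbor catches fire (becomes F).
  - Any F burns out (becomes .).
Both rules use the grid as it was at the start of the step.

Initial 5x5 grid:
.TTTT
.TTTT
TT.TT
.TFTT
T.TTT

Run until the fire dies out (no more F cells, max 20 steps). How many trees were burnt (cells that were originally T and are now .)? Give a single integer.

Step 1: +3 fires, +1 burnt (F count now 3)
Step 2: +4 fires, +3 burnt (F count now 4)
Step 3: +5 fires, +4 burnt (F count now 5)
Step 4: +4 fires, +5 burnt (F count now 4)
Step 5: +2 fires, +4 burnt (F count now 2)
Step 6: +0 fires, +2 burnt (F count now 0)
Fire out after step 6
Initially T: 19, now '.': 24
Total burnt (originally-T cells now '.'): 18

Answer: 18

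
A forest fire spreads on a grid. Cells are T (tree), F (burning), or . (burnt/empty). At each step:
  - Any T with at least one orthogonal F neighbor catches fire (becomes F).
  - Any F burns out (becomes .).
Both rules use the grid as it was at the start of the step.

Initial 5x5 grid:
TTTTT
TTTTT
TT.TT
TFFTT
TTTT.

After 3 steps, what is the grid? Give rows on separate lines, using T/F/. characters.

Step 1: 5 trees catch fire, 2 burn out
  TTTTT
  TTTTT
  TF.TT
  F..FT
  TFFT.
Step 2: 6 trees catch fire, 5 burn out
  TTTTT
  TFTTT
  F..FT
  ....F
  F..F.
Step 3: 5 trees catch fire, 6 burn out
  TFTTT
  F.FFT
  ....F
  .....
  .....

TFTTT
F.FFT
....F
.....
.....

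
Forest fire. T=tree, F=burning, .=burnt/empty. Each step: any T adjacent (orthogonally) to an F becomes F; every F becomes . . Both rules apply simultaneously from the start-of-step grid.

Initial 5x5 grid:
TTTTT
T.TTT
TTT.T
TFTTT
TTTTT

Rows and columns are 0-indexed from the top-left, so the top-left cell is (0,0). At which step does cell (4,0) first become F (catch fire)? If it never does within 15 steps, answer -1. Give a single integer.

Step 1: cell (4,0)='T' (+4 fires, +1 burnt)
Step 2: cell (4,0)='F' (+5 fires, +4 burnt)
  -> target ignites at step 2
Step 3: cell (4,0)='.' (+4 fires, +5 burnt)
Step 4: cell (4,0)='.' (+5 fires, +4 burnt)
Step 5: cell (4,0)='.' (+3 fires, +5 burnt)
Step 6: cell (4,0)='.' (+1 fires, +3 burnt)
Step 7: cell (4,0)='.' (+0 fires, +1 burnt)
  fire out at step 7

2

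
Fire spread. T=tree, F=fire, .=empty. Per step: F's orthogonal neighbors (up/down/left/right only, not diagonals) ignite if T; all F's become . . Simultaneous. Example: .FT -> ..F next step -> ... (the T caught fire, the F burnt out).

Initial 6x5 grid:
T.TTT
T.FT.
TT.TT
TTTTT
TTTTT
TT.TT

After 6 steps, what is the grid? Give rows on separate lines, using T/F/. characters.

Step 1: 2 trees catch fire, 1 burn out
  T.FTT
  T..F.
  TT.TT
  TTTTT
  TTTTT
  TT.TT
Step 2: 2 trees catch fire, 2 burn out
  T..FT
  T....
  TT.FT
  TTTTT
  TTTTT
  TT.TT
Step 3: 3 trees catch fire, 2 burn out
  T...F
  T....
  TT..F
  TTTFT
  TTTTT
  TT.TT
Step 4: 3 trees catch fire, 3 burn out
  T....
  T....
  TT...
  TTF.F
  TTTFT
  TT.TT
Step 5: 4 trees catch fire, 3 burn out
  T....
  T....
  TT...
  TF...
  TTF.F
  TT.FT
Step 6: 4 trees catch fire, 4 burn out
  T....
  T....
  TF...
  F....
  TF...
  TT..F

T....
T....
TF...
F....
TF...
TT..F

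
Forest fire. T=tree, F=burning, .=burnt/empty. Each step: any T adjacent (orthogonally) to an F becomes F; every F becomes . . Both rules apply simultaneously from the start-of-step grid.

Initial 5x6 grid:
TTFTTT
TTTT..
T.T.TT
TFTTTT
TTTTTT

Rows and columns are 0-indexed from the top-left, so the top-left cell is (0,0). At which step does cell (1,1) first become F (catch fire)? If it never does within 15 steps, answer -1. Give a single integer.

Step 1: cell (1,1)='T' (+6 fires, +2 burnt)
Step 2: cell (1,1)='F' (+9 fires, +6 burnt)
  -> target ignites at step 2
Step 3: cell (1,1)='.' (+4 fires, +9 burnt)
Step 4: cell (1,1)='.' (+3 fires, +4 burnt)
Step 5: cell (1,1)='.' (+2 fires, +3 burnt)
Step 6: cell (1,1)='.' (+0 fires, +2 burnt)
  fire out at step 6

2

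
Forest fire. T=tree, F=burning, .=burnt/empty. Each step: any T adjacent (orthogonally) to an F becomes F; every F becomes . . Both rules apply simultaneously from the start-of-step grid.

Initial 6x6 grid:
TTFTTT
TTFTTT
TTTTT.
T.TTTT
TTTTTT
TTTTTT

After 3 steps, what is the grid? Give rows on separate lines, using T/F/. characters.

Step 1: 5 trees catch fire, 2 burn out
  TF.FTT
  TF.FTT
  TTFTT.
  T.TTTT
  TTTTTT
  TTTTTT
Step 2: 7 trees catch fire, 5 burn out
  F...FT
  F...FT
  TF.FT.
  T.FTTT
  TTTTTT
  TTTTTT
Step 3: 6 trees catch fire, 7 burn out
  .....F
  .....F
  F...F.
  T..FTT
  TTFTTT
  TTTTTT

.....F
.....F
F...F.
T..FTT
TTFTTT
TTTTTT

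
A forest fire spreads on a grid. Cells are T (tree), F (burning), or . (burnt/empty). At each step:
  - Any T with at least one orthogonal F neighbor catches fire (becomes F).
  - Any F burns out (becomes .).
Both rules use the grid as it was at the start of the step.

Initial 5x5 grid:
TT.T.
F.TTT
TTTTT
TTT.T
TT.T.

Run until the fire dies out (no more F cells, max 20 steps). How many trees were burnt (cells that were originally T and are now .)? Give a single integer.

Step 1: +2 fires, +1 burnt (F count now 2)
Step 2: +3 fires, +2 burnt (F count now 3)
Step 3: +3 fires, +3 burnt (F count now 3)
Step 4: +4 fires, +3 burnt (F count now 4)
Step 5: +2 fires, +4 burnt (F count now 2)
Step 6: +3 fires, +2 burnt (F count now 3)
Step 7: +0 fires, +3 burnt (F count now 0)
Fire out after step 7
Initially T: 18, now '.': 24
Total burnt (originally-T cells now '.'): 17

Answer: 17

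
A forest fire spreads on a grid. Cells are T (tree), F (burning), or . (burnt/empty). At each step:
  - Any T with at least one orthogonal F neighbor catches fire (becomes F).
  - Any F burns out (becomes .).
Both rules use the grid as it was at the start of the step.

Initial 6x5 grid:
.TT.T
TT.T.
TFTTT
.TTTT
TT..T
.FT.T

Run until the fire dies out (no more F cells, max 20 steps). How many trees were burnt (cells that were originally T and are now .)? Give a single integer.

Step 1: +6 fires, +2 burnt (F count now 6)
Step 2: +5 fires, +6 burnt (F count now 5)
Step 3: +4 fires, +5 burnt (F count now 4)
Step 4: +1 fires, +4 burnt (F count now 1)
Step 5: +1 fires, +1 burnt (F count now 1)
Step 6: +1 fires, +1 burnt (F count now 1)
Step 7: +0 fires, +1 burnt (F count now 0)
Fire out after step 7
Initially T: 19, now '.': 29
Total burnt (originally-T cells now '.'): 18

Answer: 18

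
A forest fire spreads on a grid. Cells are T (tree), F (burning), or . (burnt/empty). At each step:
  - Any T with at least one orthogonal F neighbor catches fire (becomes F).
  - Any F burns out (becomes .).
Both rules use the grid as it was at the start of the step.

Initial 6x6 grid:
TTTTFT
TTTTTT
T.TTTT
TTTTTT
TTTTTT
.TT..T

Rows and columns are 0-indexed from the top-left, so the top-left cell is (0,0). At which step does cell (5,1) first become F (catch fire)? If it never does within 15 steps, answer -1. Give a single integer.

Step 1: cell (5,1)='T' (+3 fires, +1 burnt)
Step 2: cell (5,1)='T' (+4 fires, +3 burnt)
Step 3: cell (5,1)='T' (+5 fires, +4 burnt)
Step 4: cell (5,1)='T' (+6 fires, +5 burnt)
Step 5: cell (5,1)='T' (+4 fires, +6 burnt)
Step 6: cell (5,1)='T' (+4 fires, +4 burnt)
Step 7: cell (5,1)='T' (+3 fires, +4 burnt)
Step 8: cell (5,1)='F' (+2 fires, +3 burnt)
  -> target ignites at step 8
Step 9: cell (5,1)='.' (+0 fires, +2 burnt)
  fire out at step 9

8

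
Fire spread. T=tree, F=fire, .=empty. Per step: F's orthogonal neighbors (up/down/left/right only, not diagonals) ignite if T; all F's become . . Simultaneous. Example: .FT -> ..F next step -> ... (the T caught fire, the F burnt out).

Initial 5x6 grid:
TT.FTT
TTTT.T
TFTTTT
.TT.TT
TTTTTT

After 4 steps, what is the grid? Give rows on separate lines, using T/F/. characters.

Step 1: 6 trees catch fire, 2 burn out
  TT..FT
  TFTF.T
  F.FTTT
  .FT.TT
  TTTTTT
Step 2: 7 trees catch fire, 6 burn out
  TF...F
  F.F..T
  ...FTT
  ..F.TT
  TFTTTT
Step 3: 5 trees catch fire, 7 burn out
  F.....
  .....F
  ....FT
  ....TT
  F.FTTT
Step 4: 3 trees catch fire, 5 burn out
  ......
  ......
  .....F
  ....FT
  ...FTT

......
......
.....F
....FT
...FTT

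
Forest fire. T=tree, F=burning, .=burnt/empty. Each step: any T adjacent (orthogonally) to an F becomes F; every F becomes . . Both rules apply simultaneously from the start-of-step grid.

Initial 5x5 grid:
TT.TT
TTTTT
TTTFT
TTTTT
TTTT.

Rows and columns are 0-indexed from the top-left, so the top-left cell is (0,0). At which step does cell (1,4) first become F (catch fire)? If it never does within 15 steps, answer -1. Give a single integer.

Step 1: cell (1,4)='T' (+4 fires, +1 burnt)
Step 2: cell (1,4)='F' (+7 fires, +4 burnt)
  -> target ignites at step 2
Step 3: cell (1,4)='.' (+5 fires, +7 burnt)
Step 4: cell (1,4)='.' (+4 fires, +5 burnt)
Step 5: cell (1,4)='.' (+2 fires, +4 burnt)
Step 6: cell (1,4)='.' (+0 fires, +2 burnt)
  fire out at step 6

2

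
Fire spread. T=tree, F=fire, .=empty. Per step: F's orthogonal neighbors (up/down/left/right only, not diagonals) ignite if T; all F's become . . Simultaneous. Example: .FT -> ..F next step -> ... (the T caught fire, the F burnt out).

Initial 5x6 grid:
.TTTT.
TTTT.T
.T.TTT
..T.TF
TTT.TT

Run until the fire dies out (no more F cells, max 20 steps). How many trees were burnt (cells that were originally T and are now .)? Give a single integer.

Answer: 16

Derivation:
Step 1: +3 fires, +1 burnt (F count now 3)
Step 2: +3 fires, +3 burnt (F count now 3)
Step 3: +1 fires, +3 burnt (F count now 1)
Step 4: +1 fires, +1 burnt (F count now 1)
Step 5: +2 fires, +1 burnt (F count now 2)
Step 6: +3 fires, +2 burnt (F count now 3)
Step 7: +3 fires, +3 burnt (F count now 3)
Step 8: +0 fires, +3 burnt (F count now 0)
Fire out after step 8
Initially T: 20, now '.': 26
Total burnt (originally-T cells now '.'): 16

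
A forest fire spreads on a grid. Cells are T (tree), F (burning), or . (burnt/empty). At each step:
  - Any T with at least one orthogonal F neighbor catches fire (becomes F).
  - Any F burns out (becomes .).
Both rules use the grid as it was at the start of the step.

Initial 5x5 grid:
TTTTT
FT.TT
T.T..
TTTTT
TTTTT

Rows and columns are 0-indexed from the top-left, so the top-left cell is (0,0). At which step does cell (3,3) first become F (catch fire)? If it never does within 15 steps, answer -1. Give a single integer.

Step 1: cell (3,3)='T' (+3 fires, +1 burnt)
Step 2: cell (3,3)='T' (+2 fires, +3 burnt)
Step 3: cell (3,3)='T' (+3 fires, +2 burnt)
Step 4: cell (3,3)='T' (+3 fires, +3 burnt)
Step 5: cell (3,3)='F' (+5 fires, +3 burnt)
  -> target ignites at step 5
Step 6: cell (3,3)='.' (+3 fires, +5 burnt)
Step 7: cell (3,3)='.' (+1 fires, +3 burnt)
Step 8: cell (3,3)='.' (+0 fires, +1 burnt)
  fire out at step 8

5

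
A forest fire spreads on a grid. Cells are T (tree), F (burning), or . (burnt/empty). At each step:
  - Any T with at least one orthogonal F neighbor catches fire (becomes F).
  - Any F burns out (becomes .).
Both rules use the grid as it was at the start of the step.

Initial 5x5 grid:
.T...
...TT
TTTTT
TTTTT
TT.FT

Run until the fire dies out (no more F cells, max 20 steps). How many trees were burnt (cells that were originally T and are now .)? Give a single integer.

Answer: 15

Derivation:
Step 1: +2 fires, +1 burnt (F count now 2)
Step 2: +3 fires, +2 burnt (F count now 3)
Step 3: +4 fires, +3 burnt (F count now 4)
Step 4: +4 fires, +4 burnt (F count now 4)
Step 5: +2 fires, +4 burnt (F count now 2)
Step 6: +0 fires, +2 burnt (F count now 0)
Fire out after step 6
Initially T: 16, now '.': 24
Total burnt (originally-T cells now '.'): 15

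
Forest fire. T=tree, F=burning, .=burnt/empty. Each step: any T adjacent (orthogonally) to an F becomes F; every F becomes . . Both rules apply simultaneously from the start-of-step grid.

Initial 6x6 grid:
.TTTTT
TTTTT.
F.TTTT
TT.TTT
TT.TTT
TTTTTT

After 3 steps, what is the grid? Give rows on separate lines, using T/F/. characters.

Step 1: 2 trees catch fire, 1 burn out
  .TTTTT
  FTTTT.
  ..TTTT
  FT.TTT
  TT.TTT
  TTTTTT
Step 2: 3 trees catch fire, 2 burn out
  .TTTTT
  .FTTT.
  ..TTTT
  .F.TTT
  FT.TTT
  TTTTTT
Step 3: 4 trees catch fire, 3 burn out
  .FTTTT
  ..FTT.
  ..TTTT
  ...TTT
  .F.TTT
  FTTTTT

.FTTTT
..FTT.
..TTTT
...TTT
.F.TTT
FTTTTT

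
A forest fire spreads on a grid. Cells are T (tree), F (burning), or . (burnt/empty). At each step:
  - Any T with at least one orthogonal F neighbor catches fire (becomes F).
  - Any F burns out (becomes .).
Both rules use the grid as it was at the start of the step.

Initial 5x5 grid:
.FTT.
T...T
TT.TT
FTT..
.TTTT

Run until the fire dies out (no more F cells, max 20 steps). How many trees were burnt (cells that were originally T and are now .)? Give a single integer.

Answer: 11

Derivation:
Step 1: +3 fires, +2 burnt (F count now 3)
Step 2: +5 fires, +3 burnt (F count now 5)
Step 3: +1 fires, +5 burnt (F count now 1)
Step 4: +1 fires, +1 burnt (F count now 1)
Step 5: +1 fires, +1 burnt (F count now 1)
Step 6: +0 fires, +1 burnt (F count now 0)
Fire out after step 6
Initially T: 14, now '.': 22
Total burnt (originally-T cells now '.'): 11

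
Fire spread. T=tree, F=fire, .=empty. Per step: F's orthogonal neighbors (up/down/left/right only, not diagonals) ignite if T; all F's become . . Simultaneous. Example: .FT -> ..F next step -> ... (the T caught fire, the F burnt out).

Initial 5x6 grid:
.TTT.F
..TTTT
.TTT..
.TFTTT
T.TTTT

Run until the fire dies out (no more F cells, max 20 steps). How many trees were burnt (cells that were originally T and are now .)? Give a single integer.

Answer: 18

Derivation:
Step 1: +5 fires, +2 burnt (F count now 5)
Step 2: +6 fires, +5 burnt (F count now 6)
Step 3: +4 fires, +6 burnt (F count now 4)
Step 4: +3 fires, +4 burnt (F count now 3)
Step 5: +0 fires, +3 burnt (F count now 0)
Fire out after step 5
Initially T: 19, now '.': 29
Total burnt (originally-T cells now '.'): 18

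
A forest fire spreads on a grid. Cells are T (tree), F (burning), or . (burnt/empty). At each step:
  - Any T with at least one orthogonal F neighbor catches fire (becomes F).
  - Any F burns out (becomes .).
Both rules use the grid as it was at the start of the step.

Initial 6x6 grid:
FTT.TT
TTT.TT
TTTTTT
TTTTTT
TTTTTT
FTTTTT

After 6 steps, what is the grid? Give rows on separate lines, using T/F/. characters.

Step 1: 4 trees catch fire, 2 burn out
  .FT.TT
  FTT.TT
  TTTTTT
  TTTTTT
  FTTTTT
  .FTTTT
Step 2: 6 trees catch fire, 4 burn out
  ..F.TT
  .FT.TT
  FTTTTT
  FTTTTT
  .FTTTT
  ..FTTT
Step 3: 5 trees catch fire, 6 burn out
  ....TT
  ..F.TT
  .FTTTT
  .FTTTT
  ..FTTT
  ...FTT
Step 4: 4 trees catch fire, 5 burn out
  ....TT
  ....TT
  ..FTTT
  ..FTTT
  ...FTT
  ....FT
Step 5: 4 trees catch fire, 4 burn out
  ....TT
  ....TT
  ...FTT
  ...FTT
  ....FT
  .....F
Step 6: 3 trees catch fire, 4 burn out
  ....TT
  ....TT
  ....FT
  ....FT
  .....F
  ......

....TT
....TT
....FT
....FT
.....F
......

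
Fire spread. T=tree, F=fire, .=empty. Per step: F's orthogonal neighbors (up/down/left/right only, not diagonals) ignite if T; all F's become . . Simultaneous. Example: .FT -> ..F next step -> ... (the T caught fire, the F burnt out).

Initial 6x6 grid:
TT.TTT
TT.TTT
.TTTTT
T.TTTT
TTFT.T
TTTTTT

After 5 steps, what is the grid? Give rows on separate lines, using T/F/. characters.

Step 1: 4 trees catch fire, 1 burn out
  TT.TTT
  TT.TTT
  .TTTTT
  T.FTTT
  TF.F.T
  TTFTTT
Step 2: 5 trees catch fire, 4 burn out
  TT.TTT
  TT.TTT
  .TFTTT
  T..FTT
  F....T
  TF.FTT
Step 3: 6 trees catch fire, 5 burn out
  TT.TTT
  TT.TTT
  .F.FTT
  F...FT
  .....T
  F...FT
Step 4: 5 trees catch fire, 6 burn out
  TT.TTT
  TF.FTT
  ....FT
  .....F
  .....T
  .....F
Step 5: 6 trees catch fire, 5 burn out
  TF.FTT
  F...FT
  .....F
  ......
  .....F
  ......

TF.FTT
F...FT
.....F
......
.....F
......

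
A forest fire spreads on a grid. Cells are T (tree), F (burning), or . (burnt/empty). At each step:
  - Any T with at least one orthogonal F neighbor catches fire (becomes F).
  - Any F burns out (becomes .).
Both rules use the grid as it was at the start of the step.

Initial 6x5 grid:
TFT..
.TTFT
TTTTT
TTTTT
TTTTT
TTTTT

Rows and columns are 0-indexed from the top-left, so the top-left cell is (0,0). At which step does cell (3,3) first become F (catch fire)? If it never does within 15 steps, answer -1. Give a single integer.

Step 1: cell (3,3)='T' (+6 fires, +2 burnt)
Step 2: cell (3,3)='F' (+4 fires, +6 burnt)
  -> target ignites at step 2
Step 3: cell (3,3)='.' (+5 fires, +4 burnt)
Step 4: cell (3,3)='.' (+5 fires, +5 burnt)
Step 5: cell (3,3)='.' (+4 fires, +5 burnt)
Step 6: cell (3,3)='.' (+1 fires, +4 burnt)
Step 7: cell (3,3)='.' (+0 fires, +1 burnt)
  fire out at step 7

2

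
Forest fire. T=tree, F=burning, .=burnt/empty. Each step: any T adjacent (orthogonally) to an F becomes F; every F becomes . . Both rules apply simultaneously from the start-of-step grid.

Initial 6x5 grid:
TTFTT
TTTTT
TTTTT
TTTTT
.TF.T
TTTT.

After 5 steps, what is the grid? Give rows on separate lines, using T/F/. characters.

Step 1: 6 trees catch fire, 2 burn out
  TF.FT
  TTFTT
  TTTTT
  TTFTT
  .F..T
  TTFT.
Step 2: 9 trees catch fire, 6 burn out
  F...F
  TF.FT
  TTFTT
  TF.FT
  ....T
  TF.F.
Step 3: 7 trees catch fire, 9 burn out
  .....
  F...F
  TF.FT
  F...F
  ....T
  F....
Step 4: 3 trees catch fire, 7 burn out
  .....
  .....
  F...F
  .....
  ....F
  .....
Step 5: 0 trees catch fire, 3 burn out
  .....
  .....
  .....
  .....
  .....
  .....

.....
.....
.....
.....
.....
.....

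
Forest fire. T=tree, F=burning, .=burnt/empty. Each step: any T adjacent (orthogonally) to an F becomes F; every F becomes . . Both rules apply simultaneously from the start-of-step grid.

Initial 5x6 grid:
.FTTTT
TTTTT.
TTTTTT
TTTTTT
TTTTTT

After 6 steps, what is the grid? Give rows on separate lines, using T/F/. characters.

Step 1: 2 trees catch fire, 1 burn out
  ..FTTT
  TFTTT.
  TTTTTT
  TTTTTT
  TTTTTT
Step 2: 4 trees catch fire, 2 burn out
  ...FTT
  F.FTT.
  TFTTTT
  TTTTTT
  TTTTTT
Step 3: 5 trees catch fire, 4 burn out
  ....FT
  ...FT.
  F.FTTT
  TFTTTT
  TTTTTT
Step 4: 6 trees catch fire, 5 burn out
  .....F
  ....F.
  ...FTT
  F.FTTT
  TFTTTT
Step 5: 4 trees catch fire, 6 burn out
  ......
  ......
  ....FT
  ...FTT
  F.FTTT
Step 6: 3 trees catch fire, 4 burn out
  ......
  ......
  .....F
  ....FT
  ...FTT

......
......
.....F
....FT
...FTT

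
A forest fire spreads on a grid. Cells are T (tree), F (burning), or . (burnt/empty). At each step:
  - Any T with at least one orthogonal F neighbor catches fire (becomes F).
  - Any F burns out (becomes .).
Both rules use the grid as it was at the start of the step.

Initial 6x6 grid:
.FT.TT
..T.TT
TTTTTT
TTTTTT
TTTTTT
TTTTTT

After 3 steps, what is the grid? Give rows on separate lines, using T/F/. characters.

Step 1: 1 trees catch fire, 1 burn out
  ..F.TT
  ..T.TT
  TTTTTT
  TTTTTT
  TTTTTT
  TTTTTT
Step 2: 1 trees catch fire, 1 burn out
  ....TT
  ..F.TT
  TTTTTT
  TTTTTT
  TTTTTT
  TTTTTT
Step 3: 1 trees catch fire, 1 burn out
  ....TT
  ....TT
  TTFTTT
  TTTTTT
  TTTTTT
  TTTTTT

....TT
....TT
TTFTTT
TTTTTT
TTTTTT
TTTTTT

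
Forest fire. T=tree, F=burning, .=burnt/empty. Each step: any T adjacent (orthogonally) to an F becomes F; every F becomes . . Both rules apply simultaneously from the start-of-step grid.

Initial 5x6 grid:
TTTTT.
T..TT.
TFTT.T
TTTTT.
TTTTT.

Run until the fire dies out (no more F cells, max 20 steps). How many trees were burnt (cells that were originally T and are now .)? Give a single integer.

Answer: 21

Derivation:
Step 1: +3 fires, +1 burnt (F count now 3)
Step 2: +5 fires, +3 burnt (F count now 5)
Step 3: +5 fires, +5 burnt (F count now 5)
Step 4: +5 fires, +5 burnt (F count now 5)
Step 5: +3 fires, +5 burnt (F count now 3)
Step 6: +0 fires, +3 burnt (F count now 0)
Fire out after step 6
Initially T: 22, now '.': 29
Total burnt (originally-T cells now '.'): 21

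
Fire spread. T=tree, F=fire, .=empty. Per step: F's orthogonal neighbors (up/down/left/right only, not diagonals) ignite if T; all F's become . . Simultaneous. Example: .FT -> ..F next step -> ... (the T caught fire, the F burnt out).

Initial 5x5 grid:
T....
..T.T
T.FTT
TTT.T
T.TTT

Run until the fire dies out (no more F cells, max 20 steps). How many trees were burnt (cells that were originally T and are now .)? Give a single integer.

Step 1: +3 fires, +1 burnt (F count now 3)
Step 2: +3 fires, +3 burnt (F count now 3)
Step 3: +4 fires, +3 burnt (F count now 4)
Step 4: +3 fires, +4 burnt (F count now 3)
Step 5: +0 fires, +3 burnt (F count now 0)
Fire out after step 5
Initially T: 14, now '.': 24
Total burnt (originally-T cells now '.'): 13

Answer: 13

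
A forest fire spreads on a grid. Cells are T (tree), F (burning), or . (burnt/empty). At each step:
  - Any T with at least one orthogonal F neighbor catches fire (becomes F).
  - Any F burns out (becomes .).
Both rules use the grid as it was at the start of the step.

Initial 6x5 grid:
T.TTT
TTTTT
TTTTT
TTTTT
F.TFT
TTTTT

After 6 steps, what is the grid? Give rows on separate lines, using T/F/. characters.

Step 1: 6 trees catch fire, 2 burn out
  T.TTT
  TTTTT
  TTTTT
  FTTFT
  ..F.F
  FTTFT
Step 2: 8 trees catch fire, 6 burn out
  T.TTT
  TTTTT
  FTTFT
  .FF.F
  .....
  .FF.F
Step 3: 5 trees catch fire, 8 burn out
  T.TTT
  FTTFT
  .FF.F
  .....
  .....
  .....
Step 4: 5 trees catch fire, 5 burn out
  F.TFT
  .FF.F
  .....
  .....
  .....
  .....
Step 5: 2 trees catch fire, 5 burn out
  ..F.F
  .....
  .....
  .....
  .....
  .....
Step 6: 0 trees catch fire, 2 burn out
  .....
  .....
  .....
  .....
  .....
  .....

.....
.....
.....
.....
.....
.....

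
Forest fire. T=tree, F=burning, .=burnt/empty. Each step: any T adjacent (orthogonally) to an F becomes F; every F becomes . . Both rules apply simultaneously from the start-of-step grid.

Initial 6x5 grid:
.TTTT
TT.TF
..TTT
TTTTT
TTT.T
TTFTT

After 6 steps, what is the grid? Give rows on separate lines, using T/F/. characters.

Step 1: 6 trees catch fire, 2 burn out
  .TTTF
  TT.F.
  ..TTF
  TTTTT
  TTF.T
  TF.FT
Step 2: 7 trees catch fire, 6 burn out
  .TTF.
  TT...
  ..TF.
  TTFTF
  TF..T
  F...F
Step 3: 6 trees catch fire, 7 burn out
  .TF..
  TT...
  ..F..
  TF.F.
  F...F
  .....
Step 4: 2 trees catch fire, 6 burn out
  .F...
  TT...
  .....
  F....
  .....
  .....
Step 5: 1 trees catch fire, 2 burn out
  .....
  TF...
  .....
  .....
  .....
  .....
Step 6: 1 trees catch fire, 1 burn out
  .....
  F....
  .....
  .....
  .....
  .....

.....
F....
.....
.....
.....
.....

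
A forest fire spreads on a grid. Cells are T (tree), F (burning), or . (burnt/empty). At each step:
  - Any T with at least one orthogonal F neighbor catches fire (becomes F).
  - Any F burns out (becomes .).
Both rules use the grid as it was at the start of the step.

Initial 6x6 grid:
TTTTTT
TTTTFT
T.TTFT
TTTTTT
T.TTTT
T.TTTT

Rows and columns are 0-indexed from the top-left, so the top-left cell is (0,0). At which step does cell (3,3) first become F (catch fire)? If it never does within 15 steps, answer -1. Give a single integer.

Step 1: cell (3,3)='T' (+6 fires, +2 burnt)
Step 2: cell (3,3)='F' (+7 fires, +6 burnt)
  -> target ignites at step 2
Step 3: cell (3,3)='.' (+6 fires, +7 burnt)
Step 4: cell (3,3)='.' (+6 fires, +6 burnt)
Step 5: cell (3,3)='.' (+4 fires, +6 burnt)
Step 6: cell (3,3)='.' (+1 fires, +4 burnt)
Step 7: cell (3,3)='.' (+1 fires, +1 burnt)
Step 8: cell (3,3)='.' (+0 fires, +1 burnt)
  fire out at step 8

2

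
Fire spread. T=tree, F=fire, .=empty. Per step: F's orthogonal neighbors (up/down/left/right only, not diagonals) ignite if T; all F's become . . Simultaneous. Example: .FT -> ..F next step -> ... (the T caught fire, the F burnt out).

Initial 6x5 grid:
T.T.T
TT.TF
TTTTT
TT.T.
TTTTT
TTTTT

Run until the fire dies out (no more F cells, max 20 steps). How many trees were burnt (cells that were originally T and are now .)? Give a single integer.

Answer: 23

Derivation:
Step 1: +3 fires, +1 burnt (F count now 3)
Step 2: +1 fires, +3 burnt (F count now 1)
Step 3: +2 fires, +1 burnt (F count now 2)
Step 4: +2 fires, +2 burnt (F count now 2)
Step 5: +6 fires, +2 burnt (F count now 6)
Step 6: +5 fires, +6 burnt (F count now 5)
Step 7: +3 fires, +5 burnt (F count now 3)
Step 8: +1 fires, +3 burnt (F count now 1)
Step 9: +0 fires, +1 burnt (F count now 0)
Fire out after step 9
Initially T: 24, now '.': 29
Total burnt (originally-T cells now '.'): 23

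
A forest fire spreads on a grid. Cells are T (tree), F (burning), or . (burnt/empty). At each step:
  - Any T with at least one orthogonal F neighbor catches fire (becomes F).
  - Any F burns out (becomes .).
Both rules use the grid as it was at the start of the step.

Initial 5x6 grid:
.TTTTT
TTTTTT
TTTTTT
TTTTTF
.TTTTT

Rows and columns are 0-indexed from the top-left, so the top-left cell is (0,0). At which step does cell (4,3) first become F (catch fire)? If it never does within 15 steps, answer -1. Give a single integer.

Step 1: cell (4,3)='T' (+3 fires, +1 burnt)
Step 2: cell (4,3)='T' (+4 fires, +3 burnt)
Step 3: cell (4,3)='F' (+5 fires, +4 burnt)
  -> target ignites at step 3
Step 4: cell (4,3)='.' (+5 fires, +5 burnt)
Step 5: cell (4,3)='.' (+5 fires, +5 burnt)
Step 6: cell (4,3)='.' (+3 fires, +5 burnt)
Step 7: cell (4,3)='.' (+2 fires, +3 burnt)
Step 8: cell (4,3)='.' (+0 fires, +2 burnt)
  fire out at step 8

3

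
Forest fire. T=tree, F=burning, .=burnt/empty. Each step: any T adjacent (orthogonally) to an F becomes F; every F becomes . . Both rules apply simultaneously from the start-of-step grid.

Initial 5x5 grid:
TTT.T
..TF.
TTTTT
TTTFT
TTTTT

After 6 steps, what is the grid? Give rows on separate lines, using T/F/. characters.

Step 1: 5 trees catch fire, 2 burn out
  TTT.T
  ..F..
  TTTFT
  TTF.F
  TTTFT
Step 2: 6 trees catch fire, 5 burn out
  TTF.T
  .....
  TTF.F
  TF...
  TTF.F
Step 3: 4 trees catch fire, 6 burn out
  TF..T
  .....
  TF...
  F....
  TF...
Step 4: 3 trees catch fire, 4 burn out
  F...T
  .....
  F....
  .....
  F....
Step 5: 0 trees catch fire, 3 burn out
  ....T
  .....
  .....
  .....
  .....
Step 6: 0 trees catch fire, 0 burn out
  ....T
  .....
  .....
  .....
  .....

....T
.....
.....
.....
.....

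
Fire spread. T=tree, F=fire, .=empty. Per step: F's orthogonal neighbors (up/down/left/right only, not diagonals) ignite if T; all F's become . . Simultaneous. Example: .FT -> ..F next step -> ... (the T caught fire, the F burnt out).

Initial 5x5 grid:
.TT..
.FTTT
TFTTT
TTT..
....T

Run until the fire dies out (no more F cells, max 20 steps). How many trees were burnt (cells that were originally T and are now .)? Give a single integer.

Answer: 12

Derivation:
Step 1: +5 fires, +2 burnt (F count now 5)
Step 2: +5 fires, +5 burnt (F count now 5)
Step 3: +2 fires, +5 burnt (F count now 2)
Step 4: +0 fires, +2 burnt (F count now 0)
Fire out after step 4
Initially T: 13, now '.': 24
Total burnt (originally-T cells now '.'): 12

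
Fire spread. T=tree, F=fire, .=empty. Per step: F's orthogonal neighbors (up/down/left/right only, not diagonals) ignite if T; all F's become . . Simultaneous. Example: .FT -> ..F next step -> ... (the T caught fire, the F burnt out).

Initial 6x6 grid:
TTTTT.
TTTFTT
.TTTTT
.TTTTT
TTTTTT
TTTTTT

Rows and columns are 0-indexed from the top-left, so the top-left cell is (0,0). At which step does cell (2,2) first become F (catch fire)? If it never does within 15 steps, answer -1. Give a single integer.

Step 1: cell (2,2)='T' (+4 fires, +1 burnt)
Step 2: cell (2,2)='F' (+7 fires, +4 burnt)
  -> target ignites at step 2
Step 3: cell (2,2)='.' (+7 fires, +7 burnt)
Step 4: cell (2,2)='.' (+6 fires, +7 burnt)
Step 5: cell (2,2)='.' (+4 fires, +6 burnt)
Step 6: cell (2,2)='.' (+3 fires, +4 burnt)
Step 7: cell (2,2)='.' (+1 fires, +3 burnt)
Step 8: cell (2,2)='.' (+0 fires, +1 burnt)
  fire out at step 8

2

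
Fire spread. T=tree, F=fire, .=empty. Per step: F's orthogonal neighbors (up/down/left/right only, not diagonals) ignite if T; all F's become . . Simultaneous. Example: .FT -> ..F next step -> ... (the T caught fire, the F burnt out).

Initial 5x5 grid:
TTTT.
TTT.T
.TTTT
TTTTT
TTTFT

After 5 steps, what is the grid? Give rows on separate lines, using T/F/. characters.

Step 1: 3 trees catch fire, 1 burn out
  TTTT.
  TTT.T
  .TTTT
  TTTFT
  TTF.F
Step 2: 4 trees catch fire, 3 burn out
  TTTT.
  TTT.T
  .TTFT
  TTF.F
  TF...
Step 3: 4 trees catch fire, 4 burn out
  TTTT.
  TTT.T
  .TF.F
  TF...
  F....
Step 4: 4 trees catch fire, 4 burn out
  TTTT.
  TTF.F
  .F...
  F....
  .....
Step 5: 2 trees catch fire, 4 burn out
  TTFT.
  TF...
  .....
  .....
  .....

TTFT.
TF...
.....
.....
.....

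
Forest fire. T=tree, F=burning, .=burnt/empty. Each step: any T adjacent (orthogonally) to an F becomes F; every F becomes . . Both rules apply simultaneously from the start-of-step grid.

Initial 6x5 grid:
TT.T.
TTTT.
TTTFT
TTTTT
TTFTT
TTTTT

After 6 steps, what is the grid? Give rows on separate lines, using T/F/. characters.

Step 1: 8 trees catch fire, 2 burn out
  TT.T.
  TTTF.
  TTF.F
  TTFFT
  TF.FT
  TTFTT
Step 2: 9 trees catch fire, 8 burn out
  TT.F.
  TTF..
  TF...
  TF..F
  F...F
  TF.FT
Step 3: 5 trees catch fire, 9 burn out
  TT...
  TF...
  F....
  F....
  .....
  F...F
Step 4: 2 trees catch fire, 5 burn out
  TF...
  F....
  .....
  .....
  .....
  .....
Step 5: 1 trees catch fire, 2 burn out
  F....
  .....
  .....
  .....
  .....
  .....
Step 6: 0 trees catch fire, 1 burn out
  .....
  .....
  .....
  .....
  .....
  .....

.....
.....
.....
.....
.....
.....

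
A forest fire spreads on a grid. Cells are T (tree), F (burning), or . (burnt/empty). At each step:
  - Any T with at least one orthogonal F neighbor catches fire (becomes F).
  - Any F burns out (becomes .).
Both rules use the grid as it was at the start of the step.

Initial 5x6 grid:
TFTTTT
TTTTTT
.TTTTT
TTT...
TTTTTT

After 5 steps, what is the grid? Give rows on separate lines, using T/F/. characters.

Step 1: 3 trees catch fire, 1 burn out
  F.FTTT
  TFTTTT
  .TTTTT
  TTT...
  TTTTTT
Step 2: 4 trees catch fire, 3 burn out
  ...FTT
  F.FTTT
  .FTTTT
  TTT...
  TTTTTT
Step 3: 4 trees catch fire, 4 burn out
  ....FT
  ...FTT
  ..FTTT
  TFT...
  TTTTTT
Step 4: 6 trees catch fire, 4 burn out
  .....F
  ....FT
  ...FTT
  F.F...
  TFTTTT
Step 5: 4 trees catch fire, 6 burn out
  ......
  .....F
  ....FT
  ......
  F.FTTT

......
.....F
....FT
......
F.FTTT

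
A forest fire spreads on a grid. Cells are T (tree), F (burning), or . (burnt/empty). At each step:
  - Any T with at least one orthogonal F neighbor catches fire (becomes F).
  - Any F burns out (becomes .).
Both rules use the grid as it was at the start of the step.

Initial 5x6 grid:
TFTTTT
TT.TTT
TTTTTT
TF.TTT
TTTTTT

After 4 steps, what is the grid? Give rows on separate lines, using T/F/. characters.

Step 1: 6 trees catch fire, 2 burn out
  F.FTTT
  TF.TTT
  TFTTTT
  F..TTT
  TFTTTT
Step 2: 6 trees catch fire, 6 burn out
  ...FTT
  F..TTT
  F.FTTT
  ...TTT
  F.FTTT
Step 3: 4 trees catch fire, 6 burn out
  ....FT
  ...FTT
  ...FTT
  ...TTT
  ...FTT
Step 4: 5 trees catch fire, 4 burn out
  .....F
  ....FT
  ....FT
  ...FTT
  ....FT

.....F
....FT
....FT
...FTT
....FT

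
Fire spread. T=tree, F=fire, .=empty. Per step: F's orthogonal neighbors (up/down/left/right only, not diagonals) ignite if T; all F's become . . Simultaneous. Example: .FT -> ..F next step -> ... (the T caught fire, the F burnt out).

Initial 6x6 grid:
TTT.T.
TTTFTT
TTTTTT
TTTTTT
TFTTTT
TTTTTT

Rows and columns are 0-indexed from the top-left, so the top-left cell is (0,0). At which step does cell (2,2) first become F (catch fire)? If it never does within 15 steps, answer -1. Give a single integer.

Step 1: cell (2,2)='T' (+7 fires, +2 burnt)
Step 2: cell (2,2)='F' (+13 fires, +7 burnt)
  -> target ignites at step 2
Step 3: cell (2,2)='.' (+7 fires, +13 burnt)
Step 4: cell (2,2)='.' (+4 fires, +7 burnt)
Step 5: cell (2,2)='.' (+1 fires, +4 burnt)
Step 6: cell (2,2)='.' (+0 fires, +1 burnt)
  fire out at step 6

2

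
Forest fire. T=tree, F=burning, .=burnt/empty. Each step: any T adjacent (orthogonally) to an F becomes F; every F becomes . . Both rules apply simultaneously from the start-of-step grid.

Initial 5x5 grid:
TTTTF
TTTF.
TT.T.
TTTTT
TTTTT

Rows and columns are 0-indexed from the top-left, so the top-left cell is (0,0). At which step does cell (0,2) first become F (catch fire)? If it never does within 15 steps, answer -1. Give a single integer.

Step 1: cell (0,2)='T' (+3 fires, +2 burnt)
Step 2: cell (0,2)='F' (+3 fires, +3 burnt)
  -> target ignites at step 2
Step 3: cell (0,2)='.' (+6 fires, +3 burnt)
Step 4: cell (0,2)='.' (+5 fires, +6 burnt)
Step 5: cell (0,2)='.' (+2 fires, +5 burnt)
Step 6: cell (0,2)='.' (+1 fires, +2 burnt)
Step 7: cell (0,2)='.' (+0 fires, +1 burnt)
  fire out at step 7

2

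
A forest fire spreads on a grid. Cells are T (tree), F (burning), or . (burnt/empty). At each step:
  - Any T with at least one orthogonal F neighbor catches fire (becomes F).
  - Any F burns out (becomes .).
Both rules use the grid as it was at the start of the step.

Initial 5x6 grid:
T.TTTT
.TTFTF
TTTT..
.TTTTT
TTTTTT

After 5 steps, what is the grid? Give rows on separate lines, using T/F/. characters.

Step 1: 5 trees catch fire, 2 burn out
  T.TFTF
  .TF.F.
  TTTF..
  .TTTTT
  TTTTTT
Step 2: 5 trees catch fire, 5 burn out
  T.F.F.
  .F....
  TTF...
  .TTFTT
  TTTTTT
Step 3: 4 trees catch fire, 5 burn out
  T.....
  ......
  TF....
  .TF.FT
  TTTFTT
Step 4: 5 trees catch fire, 4 burn out
  T.....
  ......
  F.....
  .F...F
  TTF.FT
Step 5: 2 trees catch fire, 5 burn out
  T.....
  ......
  ......
  ......
  TF...F

T.....
......
......
......
TF...F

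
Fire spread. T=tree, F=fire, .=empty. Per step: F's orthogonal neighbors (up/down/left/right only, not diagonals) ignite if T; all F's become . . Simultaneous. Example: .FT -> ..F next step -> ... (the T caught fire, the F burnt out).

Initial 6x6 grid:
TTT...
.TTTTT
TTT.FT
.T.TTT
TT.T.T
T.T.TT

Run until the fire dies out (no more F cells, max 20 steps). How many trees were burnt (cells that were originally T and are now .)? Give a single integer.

Answer: 23

Derivation:
Step 1: +3 fires, +1 burnt (F count now 3)
Step 2: +4 fires, +3 burnt (F count now 4)
Step 3: +3 fires, +4 burnt (F count now 3)
Step 4: +4 fires, +3 burnt (F count now 4)
Step 5: +3 fires, +4 burnt (F count now 3)
Step 6: +3 fires, +3 burnt (F count now 3)
Step 7: +1 fires, +3 burnt (F count now 1)
Step 8: +1 fires, +1 burnt (F count now 1)
Step 9: +1 fires, +1 burnt (F count now 1)
Step 10: +0 fires, +1 burnt (F count now 0)
Fire out after step 10
Initially T: 24, now '.': 35
Total burnt (originally-T cells now '.'): 23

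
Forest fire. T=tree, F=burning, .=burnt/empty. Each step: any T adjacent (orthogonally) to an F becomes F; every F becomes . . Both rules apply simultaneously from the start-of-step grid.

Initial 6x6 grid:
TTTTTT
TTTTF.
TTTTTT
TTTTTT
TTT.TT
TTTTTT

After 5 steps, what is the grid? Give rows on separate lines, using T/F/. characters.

Step 1: 3 trees catch fire, 1 burn out
  TTTTFT
  TTTF..
  TTTTFT
  TTTTTT
  TTT.TT
  TTTTTT
Step 2: 6 trees catch fire, 3 burn out
  TTTF.F
  TTF...
  TTTF.F
  TTTTFT
  TTT.TT
  TTTTTT
Step 3: 6 trees catch fire, 6 burn out
  TTF...
  TF....
  TTF...
  TTTF.F
  TTT.FT
  TTTTTT
Step 4: 6 trees catch fire, 6 burn out
  TF....
  F.....
  TF....
  TTF...
  TTT..F
  TTTTFT
Step 5: 6 trees catch fire, 6 burn out
  F.....
  ......
  F.....
  TF....
  TTF...
  TTTF.F

F.....
......
F.....
TF....
TTF...
TTTF.F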